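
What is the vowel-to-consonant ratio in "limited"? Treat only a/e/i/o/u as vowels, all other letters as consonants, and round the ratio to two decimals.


Word: "limited"
Vowels (a,e,i,o,u): 3
Consonants: 4
Ratio = 3/4
= 0.75


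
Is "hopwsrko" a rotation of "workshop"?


Word: "workshop", Candidate: "hopwsrko"
Method: check if candidate is substring of word+word
"workshopworkshop" contains "hopwsrko"? No
Is rotation = No


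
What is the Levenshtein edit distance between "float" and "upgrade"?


Word 1: "float" (length 5)
Word 2: "upgrade" (length 7)
One optimal edit sequence (insert/delete/substitute each cost 1):
  1. insert 'u'  (+1)
  2. substitute 'f' -> 'p'  (+1)
  3. substitute 'l' -> 'g'  (+1)
  4. substitute 'o' -> 'r'  (+1)
  5. keep 'a'
  6. insert 'd'  (+1)
  7. substitute 't' -> 'e'  (+1)
Total edit operations: 6
Edit distance = 6


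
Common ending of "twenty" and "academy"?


Word 1: "twenty"
Word 2: "academy"
Comparing from end:
  Pos -1: 'y' == 'y'
  Pos -2: 't' != 'm' (stop)
LCS = "y" (length 1)


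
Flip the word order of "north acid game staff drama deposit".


Original: "north acid game staff drama deposit"
Words (1..n): north | acid | game | staff | drama | deposit
Reversed (n..1): deposit | drama | staff | game | acid | north
Result = "deposit drama staff game acid north"


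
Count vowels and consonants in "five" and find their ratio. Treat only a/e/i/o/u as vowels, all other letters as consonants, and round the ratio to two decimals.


Word: "five"
Vowels (a,e,i,o,u): 2
Consonants: 2
Ratio = 2/2
= 1.00


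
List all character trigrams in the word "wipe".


Word: "wipe" (length 4)
Number of trigrams = 4 - 3 + 1 = 2
  Position 0: "wip"
  Position 1: "ipe"
Trigrams = "wip", "ipe"


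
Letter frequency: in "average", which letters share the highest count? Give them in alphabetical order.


Word: "average"
Letter counts:
  'a': 2
  'e': 2
  'g': 1
  'r': 1
  'v': 1
Maximum count = 2
Most frequent = 'a', 'e' (2 times each)


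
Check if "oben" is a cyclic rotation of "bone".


Word: "bone", Candidate: "oben"
Method: check if candidate is substring of word+word
"bonebone" contains "oben"? No
Is rotation = No


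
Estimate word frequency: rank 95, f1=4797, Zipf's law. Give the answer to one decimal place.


Zipf's law: f(r) = f(1) / r
f(1) = 4797
f(95) = 4797 / 95
= 50.5 occurrences


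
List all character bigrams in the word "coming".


Word: "coming" (length 6)
Number of bigrams = 6 - 2 + 1 = 5
  Position 0: "co"
  Position 1: "om"
  Position 2: "mi"
  Position 3: "in"
  Position 4: "ng"
Bigrams = "co", "om", "mi", "in", "ng"


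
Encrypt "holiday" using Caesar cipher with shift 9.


Word: "holiday"
Shift: 9
Each letter → (letter + shift) mod 26:
  'h' (7) + 9 = 16 → 'q'
  'o' (14) + 9 = 23 → 'x'
  'l' (11) + 9 = 20 → 'u'
  'i' (8) + 9 = 17 → 'r'
  'd' (3) + 9 = 12 → 'm'
  'a' (0) + 9 = 9 → 'j'
  'y' (24) + 9 = 7 → 'h'
Result = "qxurmjh"


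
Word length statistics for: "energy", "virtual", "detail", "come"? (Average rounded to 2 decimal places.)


Lengths: "energy"=6, "virtual"=7, "detail"=6, "come"=4
Sum = 23, Count = 4
Average = 23/4 = 5.75
= avg=5.75, min=4, max=7


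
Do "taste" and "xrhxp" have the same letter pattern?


Pattern of "taste": [0, 1, 2, 0, 3]
Pattern of "xrhxp": [0, 1, 2, 0, 3]
Patterns match
Same pattern = Yes


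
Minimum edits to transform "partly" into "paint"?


Word 1: "partly" (length 6)
Word 2: "paint" (length 5)
One optimal edit sequence (insert/delete/substitute each cost 1):
  1. keep 'p'
  2. keep 'a'
  3. delete 'r'  (+1)
  4. substitute 't' -> 'i'  (+1)
  5. substitute 'l' -> 'n'  (+1)
  6. substitute 'y' -> 't'  (+1)
Total edit operations: 4
Edit distance = 4


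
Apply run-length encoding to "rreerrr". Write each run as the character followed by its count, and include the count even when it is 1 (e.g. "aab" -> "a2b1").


String: "rreerrr"
Scanning for consecutive runs:
  'r' x 2
  'e' x 2
  'r' x 3
RLE = "r2e2r3"


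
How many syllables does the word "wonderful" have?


Word: "wonderful"
Syllable breakdown: won / der / ful
Counting: 3 parts
= 3 syllables


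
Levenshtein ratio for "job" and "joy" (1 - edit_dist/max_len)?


Word 1: "job" (length 3)
Word 2: "joy" (length 3)
One optimal edit sequence:
  1. keep 'j'
  2. keep 'o'
  3. substitute 'b' -> 'y'  (+1)
Edit distance = 1
Max length = max(3, 3) = 3
Similarity = 1 - 1/3
= 0.6667


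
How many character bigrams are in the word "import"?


Word: "import" (length 6)
Number of 2-grams = length - 2 + 1 = 6 - 2 + 1
= 5


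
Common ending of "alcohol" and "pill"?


Word 1: "alcohol"
Word 2: "pill"
Comparing from end:
  Pos -1: 'l' == 'l'
  Pos -2: 'o' != 'l' (stop)
LCS = "l" (length 1)


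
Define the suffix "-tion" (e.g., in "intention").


Suffix: -tion
Example: intention (intend + -tion, with a spelling change)
Meaning = act or process


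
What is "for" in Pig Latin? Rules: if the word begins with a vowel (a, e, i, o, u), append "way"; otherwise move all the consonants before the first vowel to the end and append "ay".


Word: "for"
Starts with consonant(s) → move to end, add 'ay'
Consonant cluster: "f"
Pig Latin = "orfay"


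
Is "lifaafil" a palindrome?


Word: "lifaafil"
Reversed: "lifaafil"
Forward == Backward? lifaafil == lifaafil
Palindrome = Yes


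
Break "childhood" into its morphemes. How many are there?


Word: "childhood"
Morphemes: child + -hood
Each morpheme carries meaning
= 2 morphemes


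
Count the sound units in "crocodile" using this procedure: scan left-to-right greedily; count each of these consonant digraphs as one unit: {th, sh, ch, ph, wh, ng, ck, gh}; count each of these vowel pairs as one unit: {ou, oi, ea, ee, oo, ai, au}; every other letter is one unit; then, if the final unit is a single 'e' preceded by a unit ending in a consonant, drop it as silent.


Word: "crocodile" (9 letters)
Left-to-right scan:
  (1) 'c' (letter)
  (2) 'r' (letter)
  (3) 'o' (letter)
  (4) 'c' (letter)
  (5) 'o' (letter)
  (6) 'd' (letter)
  (7) 'i' (letter)
  (8) 'l' (letter)
  (9) 'e' (letter)
Units from scan: 9
Final unit is 'e' after a consonant -> drop as silent (-1)
Sound units = 8 units


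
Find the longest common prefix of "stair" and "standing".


Word 1: "stair"
Word 2: "standing"
Comparing from start:
  Pos 0: 's' == 's'
  Pos 1: 't' == 't'
  Pos 2: 'a' == 'a'
  Pos 3: 'i' != 'n' (stop)
LCP = "sta" (length 3)


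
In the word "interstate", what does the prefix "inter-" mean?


Prefix: inter-
As in: interstate -> inter- + state
Meaning = between


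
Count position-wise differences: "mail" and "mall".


Comparing character by character (same length = 4):
  Pos 0: 'm' vs 'm' =
  Pos 1: 'a' vs 'a' =
  Pos 2: 'i' vs 'l' !=
  Pos 3: 'l' vs 'l' =
Hamming distance = 1


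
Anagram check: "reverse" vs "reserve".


Word 1: "reverse" → sorted: eeerrsv
Word 2: "reserve" → sorted: eeerrsv
Same letters? eeerrsv == eeerrsv
Anagram = Yes


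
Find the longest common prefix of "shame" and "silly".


Word 1: "shame"
Word 2: "silly"
Comparing from start:
  Pos 0: 's' == 's'
  Pos 1: 'h' != 'i' (stop)
LCP = "s" (length 1)


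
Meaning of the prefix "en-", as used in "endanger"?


Prefix: en-
Example: endanger (en- + danger)
Meaning = cause to / put into


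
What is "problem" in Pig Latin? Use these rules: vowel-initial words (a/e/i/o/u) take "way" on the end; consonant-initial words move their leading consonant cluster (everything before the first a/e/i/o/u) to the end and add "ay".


Word: "problem"
Starts with consonant(s) → move to end, add 'ay'
Consonant cluster: "pr"
Pig Latin = "oblempray"


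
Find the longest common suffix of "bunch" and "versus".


Word 1: "bunch"
Word 2: "versus"
Comparing from end:
  Pos -1: 'h' != 's' (stop)
LCS = "" (length 0)


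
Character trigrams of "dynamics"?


Word: "dynamics" (length 8)
Number of trigrams = 8 - 3 + 1 = 6
  Position 0: "dyn"
  Position 1: "yna"
  Position 2: "nam"
  Position 3: "ami"
  Position 4: "mic"
  Position 5: "ics"
Trigrams = "dyn", "yna", "nam", "ami", "mic", "ics"


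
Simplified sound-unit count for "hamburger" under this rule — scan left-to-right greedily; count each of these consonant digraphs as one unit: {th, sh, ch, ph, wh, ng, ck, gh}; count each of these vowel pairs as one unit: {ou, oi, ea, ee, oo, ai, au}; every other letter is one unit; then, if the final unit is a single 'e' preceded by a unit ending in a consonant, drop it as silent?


Word: "hamburger" (9 letters)
Left-to-right scan:
  (1) 'h' (letter)
  (2) 'a' (letter)
  (3) 'm' (letter)
  (4) 'b' (letter)
  (5) 'u' (letter)
  (6) 'r' (letter)
  (7) 'g' (letter)
  (8) 'e' (letter)
  (9) 'r' (letter)
Units from scan: 9
Sound units = 9 units


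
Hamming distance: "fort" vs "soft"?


Comparing character by character (same length = 4):
  Pos 0: 'f' vs 's' !=
  Pos 1: 'o' vs 'o' =
  Pos 2: 'r' vs 'f' !=
  Pos 3: 't' vs 't' =
Hamming distance = 2


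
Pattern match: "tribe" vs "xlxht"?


Pattern of "tribe": [0, 1, 2, 3, 4]
Pattern of "xlxht": [0, 1, 0, 2, 3]
Patterns do not match
Same pattern = No


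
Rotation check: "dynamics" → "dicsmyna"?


Word: "dynamics", Candidate: "dicsmyna"
Method: check if candidate is substring of word+word
"dynamicsdynamics" contains "dicsmyna"? No
Is rotation = No


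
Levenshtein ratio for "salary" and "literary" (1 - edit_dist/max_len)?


Word 1: "salary" (length 6)
Word 2: "literary" (length 8)
One optimal edit sequence:
  1. insert 'l'  (+1)
  2. insert 'i'  (+1)
  3. substitute 's' -> 't'  (+1)
  4. substitute 'a' -> 'e'  (+1)
  5. substitute 'l' -> 'r'  (+1)
  6. keep 'a'
  7. keep 'r'
  8. keep 'y'
Edit distance = 5
Max length = max(6, 8) = 8
Similarity = 1 - 5/8
= 0.3750


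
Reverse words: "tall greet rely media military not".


Original: "tall greet rely media military not"
Words (1..n): tall | greet | rely | media | military | not
Reversed (n..1): not | military | media | rely | greet | tall
Result = "not military media rely greet tall"


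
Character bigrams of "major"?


Word: "major" (length 5)
Number of bigrams = 5 - 2 + 1 = 4
  Position 0: "ma"
  Position 1: "aj"
  Position 2: "jo"
  Position 3: "or"
Bigrams = "ma", "aj", "jo", "or"


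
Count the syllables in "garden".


Word: "garden"
Syllable breakdown: gar | den
Counting: 2 parts
= 2 syllables


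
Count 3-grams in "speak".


Word: "speak" (length 5)
Number of 3-grams = length - 3 + 1 = 5 - 3 + 1
= 3


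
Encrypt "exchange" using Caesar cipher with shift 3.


Word: "exchange"
Shift: 3
Each letter → (letter + shift) mod 26:
  'e' (4) + 3 = 7 → 'h'
  'x' (23) + 3 = 0 → 'a'
  'c' (2) + 3 = 5 → 'f'
  'h' (7) + 3 = 10 → 'k'
  'a' (0) + 3 = 3 → 'd'
  'n' (13) + 3 = 16 → 'q'
  'g' (6) + 3 = 9 → 'j'
  'e' (4) + 3 = 7 → 'h'
Result = "hafkdqjh"


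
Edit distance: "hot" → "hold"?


Word 1: "hot" (length 3)
Word 2: "hold" (length 4)
One optimal edit sequence (insert/delete/substitute each cost 1):
  1. keep 'h'
  2. keep 'o'
  3. insert 'l'  (+1)
  4. substitute 't' -> 'd'  (+1)
Total edit operations: 2
Edit distance = 2


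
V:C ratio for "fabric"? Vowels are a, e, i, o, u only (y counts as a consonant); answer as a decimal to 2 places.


Word: "fabric"
Vowels (a,e,i,o,u): 2
Consonants: 4
Ratio = 2/4
= 0.50


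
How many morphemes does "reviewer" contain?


Word: "reviewer"
Morphemes: re- + view + -er
Each morpheme carries meaning
= 3 morphemes


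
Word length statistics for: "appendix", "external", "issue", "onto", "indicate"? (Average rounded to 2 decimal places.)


Lengths: "appendix"=8, "external"=8, "issue"=5, "onto"=4, "indicate"=8
Sum = 33, Count = 5
Average = 33/5 = 6.60
= avg=6.60, min=4, max=8


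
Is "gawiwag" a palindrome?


Word: "gawiwag"
Reversed: "gawiwag"
Forward == Backward? gawiwag == gawiwag
Palindrome = Yes


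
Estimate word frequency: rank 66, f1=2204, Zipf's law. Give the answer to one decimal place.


Zipf's law: f(r) = f(1) / r
f(1) = 2204
f(66) = 2204 / 66
= 33.4 occurrences


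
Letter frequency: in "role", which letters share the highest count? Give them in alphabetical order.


Word: "role"
Letter counts:
  'e': 1
  'l': 1
  'o': 1
  'r': 1
Maximum count = 1
Most frequent = 'e', 'l', 'o', 'r' (1 time each)


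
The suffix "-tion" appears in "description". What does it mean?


Suffix: -tion
Example: description = describe + -tion, with a spelling change
Meaning = act or process


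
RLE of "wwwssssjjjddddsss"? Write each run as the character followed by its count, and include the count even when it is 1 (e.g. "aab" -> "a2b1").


String: "wwwssssjjjddddsss"
Scanning for consecutive runs:
  'w' x 3
  's' x 4
  'j' x 3
  'd' x 4
  's' x 3
RLE = "w3s4j3d4s3"


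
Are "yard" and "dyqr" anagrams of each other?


Word 1: "yard" → sorted: adry
Word 2: "dyqr" → sorted: dqry
Same letters? adry != dqry
Anagram = No


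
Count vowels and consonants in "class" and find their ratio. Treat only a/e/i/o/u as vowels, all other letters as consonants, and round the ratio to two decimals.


Word: "class"
Vowels (a,e,i,o,u): 1
Consonants: 4
Ratio = 1/4
= 0.25


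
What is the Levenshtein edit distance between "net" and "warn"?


Word 1: "net" (length 3)
Word 2: "warn" (length 4)
One optimal edit sequence (insert/delete/substitute each cost 1):
  1. insert 'w'  (+1)
  2. substitute 'n' -> 'a'  (+1)
  3. substitute 'e' -> 'r'  (+1)
  4. substitute 't' -> 'n'  (+1)
Total edit operations: 4
Edit distance = 4


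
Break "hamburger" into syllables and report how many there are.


Word: "hamburger"
Syllable breakdown: ham / bur / ger
Counting: 3 parts
= 3 syllables


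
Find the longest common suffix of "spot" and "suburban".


Word 1: "spot"
Word 2: "suburban"
Comparing from end:
  Pos -1: 't' != 'n' (stop)
LCS = "" (length 0)


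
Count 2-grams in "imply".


Word: "imply" (length 5)
Number of 2-grams = length - 2 + 1 = 5 - 2 + 1
= 4


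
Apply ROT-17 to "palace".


Word: "palace"
Shift: 17
Each letter → (letter + shift) mod 26:
  'p' (15) + 17 = 6 → 'g'
  'a' (0) + 17 = 17 → 'r'
  'l' (11) + 17 = 2 → 'c'
  'a' (0) + 17 = 17 → 'r'
  'c' (2) + 17 = 19 → 't'
  'e' (4) + 17 = 21 → 'v'
Result = "grcrtv"


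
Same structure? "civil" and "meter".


Pattern of "civil": [0, 1, 2, 1, 3]
Pattern of "meter": [0, 1, 2, 1, 3]
Patterns match
Same pattern = Yes


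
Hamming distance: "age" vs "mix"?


Comparing character by character (same length = 3):
  Pos 0: 'a' vs 'm' !=
  Pos 1: 'g' vs 'i' !=
  Pos 2: 'e' vs 'x' !=
Hamming distance = 3


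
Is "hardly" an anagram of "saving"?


Word 1: "saving" → sorted: aginsv
Word 2: "hardly" → sorted: adhlry
Same letters? aginsv != adhlry
Anagram = No


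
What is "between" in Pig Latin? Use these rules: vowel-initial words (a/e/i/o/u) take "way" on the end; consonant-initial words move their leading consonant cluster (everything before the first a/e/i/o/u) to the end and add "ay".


Word: "between"
Starts with consonant(s) → move to end, add 'ay'
Consonant cluster: "b"
Pig Latin = "etweenbay"


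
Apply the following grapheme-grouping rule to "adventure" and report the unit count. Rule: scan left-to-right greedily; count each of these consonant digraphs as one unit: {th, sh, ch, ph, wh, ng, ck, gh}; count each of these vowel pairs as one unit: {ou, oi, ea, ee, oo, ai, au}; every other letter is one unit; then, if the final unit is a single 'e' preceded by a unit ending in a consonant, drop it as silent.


Word: "adventure" (9 letters)
Left-to-right scan:
  (1) 'a' (letter)
  (2) 'd' (letter)
  (3) 'v' (letter)
  (4) 'e' (letter)
  (5) 'n' (letter)
  (6) 't' (letter)
  (7) 'u' (letter)
  (8) 'r' (letter)
  (9) 'e' (letter)
Units from scan: 9
Final unit is 'e' after a consonant -> drop as silent (-1)
Sound units = 8 units


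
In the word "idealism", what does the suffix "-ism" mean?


Suffix: -ism
Example: idealism = ideal + -ism
Meaning = belief / practice


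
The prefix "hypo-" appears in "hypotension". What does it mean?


Prefix: hypo-
Example: hypotension (hypo- + tension)
Meaning = under / below normal


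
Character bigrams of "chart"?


Word: "chart" (length 5)
Number of bigrams = 5 - 2 + 1 = 4
  Position 0: "ch"
  Position 1: "ha"
  Position 2: "ar"
  Position 3: "rt"
Bigrams = "ch", "ha", "ar", "rt"


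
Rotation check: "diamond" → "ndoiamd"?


Word: "diamond", Candidate: "ndoiamd"
Method: check if candidate is substring of word+word
"diamonddiamond" contains "ndoiamd"? No
Is rotation = No


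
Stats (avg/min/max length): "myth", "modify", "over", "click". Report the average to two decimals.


Lengths: "myth"=4, "modify"=6, "over"=4, "click"=5
Sum = 19, Count = 4
Average = 19/4 = 4.75
= avg=4.75, min=4, max=6


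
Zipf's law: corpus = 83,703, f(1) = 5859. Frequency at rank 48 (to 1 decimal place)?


Zipf's law: f(r) = f(1) / r
f(1) = 5859
f(48) = 5859 / 48
= 122.1 occurrences


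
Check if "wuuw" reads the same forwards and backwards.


Word: "wuuw"
Reversed: "wuuw"
Forward == Backward? wuuw == wuuw
Palindrome = Yes


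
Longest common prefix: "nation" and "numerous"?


Word 1: "nation"
Word 2: "numerous"
Comparing from start:
  Pos 0: 'n' == 'n'
  Pos 1: 'a' != 'u' (stop)
LCP = "n" (length 1)


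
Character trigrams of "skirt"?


Word: "skirt" (length 5)
Number of trigrams = 5 - 3 + 1 = 3
  Position 0: "ski"
  Position 1: "kir"
  Position 2: "irt"
Trigrams = "ski", "kir", "irt"


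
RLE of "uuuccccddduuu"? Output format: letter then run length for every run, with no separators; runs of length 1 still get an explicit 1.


String: "uuuccccddduuu"
Scanning for consecutive runs:
  'u' x 3
  'c' x 4
  'd' x 3
  'u' x 3
RLE = "u3c4d3u3"


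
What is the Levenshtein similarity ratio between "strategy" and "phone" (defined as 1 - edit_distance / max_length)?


Word 1: "strategy" (length 8)
Word 2: "phone" (length 5)
One optimal edit sequence:
  1. delete 's'  (+1)
  2. substitute 't' -> 'p'  (+1)
  3. substitute 'r' -> 'h'  (+1)
  4. substitute 'a' -> 'o'  (+1)
  5. substitute 't' -> 'n'  (+1)
  6. keep 'e'
  7. delete 'g'  (+1)
  8. delete 'y'  (+1)
Edit distance = 7
Max length = max(8, 5) = 8
Similarity = 1 - 7/8
= 0.1250


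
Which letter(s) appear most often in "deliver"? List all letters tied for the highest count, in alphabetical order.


Word: "deliver"
Letter counts:
  'd': 1
  'e': 2
  'i': 1
  'l': 1
  'r': 1
  'v': 1
Maximum count = 2
Most frequent = 'e' (2 times each)


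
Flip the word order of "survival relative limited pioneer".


Original: "survival relative limited pioneer"
Words (1..n): survival | relative | limited | pioneer
Reversed (n..1): pioneer | limited | relative | survival
Result = "pioneer limited relative survival"


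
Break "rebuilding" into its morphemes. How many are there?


Word: "rebuilding"
Morphemes: re- / build / -ing
Each morpheme carries meaning
= 3 morphemes


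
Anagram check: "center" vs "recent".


Word 1: "center" → sorted: ceenrt
Word 2: "recent" → sorted: ceenrt
Same letters? ceenrt == ceenrt
Anagram = Yes


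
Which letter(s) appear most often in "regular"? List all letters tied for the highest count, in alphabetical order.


Word: "regular"
Letter counts:
  'a': 1
  'e': 1
  'g': 1
  'l': 1
  'r': 2
  'u': 1
Maximum count = 2
Most frequent = 'r' (2 times each)


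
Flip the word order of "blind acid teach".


Original: "blind acid teach"
Words (1..n): blind | acid | teach
Reversed (n..1): teach | acid | blind
Result = "teach acid blind"


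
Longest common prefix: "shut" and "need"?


Word 1: "shut"
Word 2: "need"
Comparing from start:
  Pos 0: 's' != 'n' (stop)
LCP = "" (length 0)


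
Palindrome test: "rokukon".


Word: "rokukon"
Reversed: "nokukor"
Forward == Backward? rokukon != nokukor
Palindrome = No


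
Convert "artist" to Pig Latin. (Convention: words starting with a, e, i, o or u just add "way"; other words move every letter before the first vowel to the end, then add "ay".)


Word: "artist"
Starts with vowel → add 'way'
Pig Latin = "artistway"


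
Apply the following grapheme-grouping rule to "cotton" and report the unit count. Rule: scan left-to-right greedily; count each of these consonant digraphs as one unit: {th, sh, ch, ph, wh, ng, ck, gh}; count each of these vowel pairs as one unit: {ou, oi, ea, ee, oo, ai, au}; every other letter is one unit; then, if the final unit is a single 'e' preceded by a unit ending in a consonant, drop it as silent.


Word: "cotton" (6 letters)
Left-to-right scan:
  (1) 'c' (letter)
  (2) 'o' (letter)
  (3) 't' (letter)
  (4) 't' (letter)
  (5) 'o' (letter)
  (6) 'n' (letter)
Units from scan: 6
Sound units = 6 units


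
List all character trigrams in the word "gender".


Word: "gender" (length 6)
Number of trigrams = 6 - 3 + 1 = 4
  Position 0: "gen"
  Position 1: "end"
  Position 2: "nde"
  Position 3: "der"
Trigrams = "gen", "end", "nde", "der"


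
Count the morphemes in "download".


Word: "download"
Morphemes: down- | load
Each morpheme carries meaning
= 2 morphemes


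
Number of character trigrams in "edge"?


Word: "edge" (length 4)
Number of 3-grams = length - 3 + 1 = 4 - 3 + 1
= 2


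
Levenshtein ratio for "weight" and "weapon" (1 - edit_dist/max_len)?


Word 1: "weight" (length 6)
Word 2: "weapon" (length 6)
One optimal edit sequence:
  1. keep 'w'
  2. keep 'e'
  3. substitute 'i' -> 'a'  (+1)
  4. substitute 'g' -> 'p'  (+1)
  5. substitute 'h' -> 'o'  (+1)
  6. substitute 't' -> 'n'  (+1)
Edit distance = 4
Max length = max(6, 6) = 6
Similarity = 1 - 4/6
= 0.3333


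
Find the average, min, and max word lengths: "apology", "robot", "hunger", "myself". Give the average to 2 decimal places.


Lengths: "apology"=7, "robot"=5, "hunger"=6, "myself"=6
Sum = 24, Count = 4
Average = 24/4 = 6.00
= avg=6.00, min=5, max=7


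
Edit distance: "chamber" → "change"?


Word 1: "chamber" (length 7)
Word 2: "change" (length 6)
One optimal edit sequence (insert/delete/substitute each cost 1):
  1. keep 'c'
  2. keep 'h'
  3. keep 'a'
  4. substitute 'm' -> 'n'  (+1)
  5. substitute 'b' -> 'g'  (+1)
  6. keep 'e'
  7. delete 'r'  (+1)
Total edit operations: 3
Edit distance = 3


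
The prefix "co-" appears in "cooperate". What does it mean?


Prefix: co-
Example: cooperate (co- + operate)
Meaning = together


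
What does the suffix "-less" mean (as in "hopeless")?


Suffix: -less
As in: hopeless -> hope + -less
Meaning = without


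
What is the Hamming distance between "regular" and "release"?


Comparing character by character (same length = 7):
  Pos 0: 'r' vs 'r' =
  Pos 1: 'e' vs 'e' =
  Pos 2: 'g' vs 'l' !=
  Pos 3: 'u' vs 'e' !=
  Pos 4: 'l' vs 'a' !=
  Pos 5: 'a' vs 's' !=
  Pos 6: 'r' vs 'e' !=
Hamming distance = 5


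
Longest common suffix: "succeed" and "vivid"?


Word 1: "succeed"
Word 2: "vivid"
Comparing from end:
  Pos -1: 'd' == 'd'
  Pos -2: 'e' != 'i' (stop)
LCS = "d" (length 1)


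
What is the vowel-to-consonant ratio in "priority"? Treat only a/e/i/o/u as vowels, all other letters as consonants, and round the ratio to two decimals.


Word: "priority"
Vowels (a,e,i,o,u): 3
Consonants: 5
Ratio = 3/5
= 0.60


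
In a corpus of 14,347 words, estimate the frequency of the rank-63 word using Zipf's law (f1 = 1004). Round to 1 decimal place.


Zipf's law: f(r) = f(1) / r
f(1) = 1004
f(63) = 1004 / 63
= 15.9 occurrences


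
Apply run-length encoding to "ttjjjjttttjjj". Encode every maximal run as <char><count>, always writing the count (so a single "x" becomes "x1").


String: "ttjjjjttttjjj"
Scanning for consecutive runs:
  't' x 2
  'j' x 4
  't' x 4
  'j' x 3
RLE = "t2j4t4j3"


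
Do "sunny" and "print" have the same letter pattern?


Pattern of "sunny": [0, 1, 2, 2, 3]
Pattern of "print": [0, 1, 2, 3, 4]
Patterns do not match
Same pattern = No


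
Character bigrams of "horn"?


Word: "horn" (length 4)
Number of bigrams = 4 - 2 + 1 = 3
  Position 0: "ho"
  Position 1: "or"
  Position 2: "rn"
Bigrams = "ho", "or", "rn"


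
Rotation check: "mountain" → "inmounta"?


Word: "mountain", Candidate: "inmounta"
Method: check if candidate is substring of word+word
"mountainmountain" contains "inmounta"? Yes
Is rotation = Yes


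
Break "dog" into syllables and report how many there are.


Word: "dog"
Syllable breakdown: dog
Counting: 1 part
= 1 syllable


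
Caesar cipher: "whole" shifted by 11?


Word: "whole"
Shift: 11
Each letter → (letter + shift) mod 26:
  'w' (22) + 11 = 7 → 'h'
  'h' (7) + 11 = 18 → 's'
  'o' (14) + 11 = 25 → 'z'
  'l' (11) + 11 = 22 → 'w'
  'e' (4) + 11 = 15 → 'p'
Result = "hszwp"


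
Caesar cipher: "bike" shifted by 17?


Word: "bike"
Shift: 17
Each letter → (letter + shift) mod 26:
  'b' (1) + 17 = 18 → 's'
  'i' (8) + 17 = 25 → 'z'
  'k' (10) + 17 = 1 → 'b'
  'e' (4) + 17 = 21 → 'v'
Result = "szbv"


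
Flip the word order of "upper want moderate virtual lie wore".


Original: "upper want moderate virtual lie wore"
Words (1..n): upper | want | moderate | virtual | lie | wore
Reversed (n..1): wore | lie | virtual | moderate | want | upper
Result = "wore lie virtual moderate want upper"


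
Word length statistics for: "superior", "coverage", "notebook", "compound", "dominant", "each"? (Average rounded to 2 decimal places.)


Lengths: "superior"=8, "coverage"=8, "notebook"=8, "compound"=8, "dominant"=8, "each"=4
Sum = 44, Count = 6
Average = 44/6 = 7.33
= avg=7.33, min=4, max=8


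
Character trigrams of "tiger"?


Word: "tiger" (length 5)
Number of trigrams = 5 - 3 + 1 = 3
  Position 0: "tig"
  Position 1: "ige"
  Position 2: "ger"
Trigrams = "tig", "ige", "ger"


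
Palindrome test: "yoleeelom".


Word: "yoleeelom"
Reversed: "moleeeloy"
Forward == Backward? yoleeelom != moleeeloy
Palindrome = No


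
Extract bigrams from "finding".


Word: "finding" (length 7)
Number of bigrams = 7 - 2 + 1 = 6
  Position 0: "fi"
  Position 1: "in"
  Position 2: "nd"
  Position 3: "di"
  Position 4: "in"
  Position 5: "ng"
Bigrams = "fi", "in", "nd", "di", "in", "ng"


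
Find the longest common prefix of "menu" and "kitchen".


Word 1: "menu"
Word 2: "kitchen"
Comparing from start:
  Pos 0: 'm' != 'k' (stop)
LCP = "" (length 0)


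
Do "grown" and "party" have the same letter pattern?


Pattern of "grown": [0, 1, 2, 3, 4]
Pattern of "party": [0, 1, 2, 3, 4]
Patterns match
Same pattern = Yes


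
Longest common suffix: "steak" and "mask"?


Word 1: "steak"
Word 2: "mask"
Comparing from end:
  Pos -1: 'k' == 'k'
  Pos -2: 'a' != 's' (stop)
LCS = "k" (length 1)


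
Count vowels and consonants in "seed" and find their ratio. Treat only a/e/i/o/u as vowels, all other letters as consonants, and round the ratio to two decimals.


Word: "seed"
Vowels (a,e,i,o,u): 2
Consonants: 2
Ratio = 2/2
= 1.00


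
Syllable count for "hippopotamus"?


Word: "hippopotamus"
Syllable breakdown: hip | po | pot | a | mus
Counting: 5 parts
= 5 syllables


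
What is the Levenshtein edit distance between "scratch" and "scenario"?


Word 1: "scratch" (length 7)
Word 2: "scenario" (length 8)
One optimal edit sequence (insert/delete/substitute each cost 1):
  1. keep 's'
  2. keep 'c'
  3. insert 'e'  (+1)
  4. substitute 'r' -> 'n'  (+1)
  5. keep 'a'
  6. substitute 't' -> 'r'  (+1)
  7. substitute 'c' -> 'i'  (+1)
  8. substitute 'h' -> 'o'  (+1)
Total edit operations: 5
Edit distance = 5


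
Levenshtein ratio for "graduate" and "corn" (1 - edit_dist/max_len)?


Word 1: "graduate" (length 8)
Word 2: "corn" (length 4)
One optimal edit sequence:
  1. delete 'g'  (+1)
  2. delete 'r'  (+1)
  3. delete 'a'  (+1)
  4. delete 'd'  (+1)
  5. substitute 'u' -> 'c'  (+1)
  6. substitute 'a' -> 'o'  (+1)
  7. substitute 't' -> 'r'  (+1)
  8. substitute 'e' -> 'n'  (+1)
Edit distance = 8
Max length = max(8, 4) = 8
Similarity = 1 - 8/8
= 0.0000


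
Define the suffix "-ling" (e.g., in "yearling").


Suffix: -ling
Example: yearling (year + -ling)
Meaning = small / young


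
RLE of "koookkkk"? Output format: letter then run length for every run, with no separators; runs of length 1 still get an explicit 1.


String: "koookkkk"
Scanning for consecutive runs:
  'k' x 1
  'o' x 3
  'k' x 4
RLE = "k1o3k4"


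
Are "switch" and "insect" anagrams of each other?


Word 1: "switch" → sorted: chistw
Word 2: "insect" → sorted: ceinst
Same letters? chistw != ceinst
Anagram = No


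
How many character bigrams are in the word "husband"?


Word: "husband" (length 7)
Number of 2-grams = length - 2 + 1 = 7 - 2 + 1
= 6


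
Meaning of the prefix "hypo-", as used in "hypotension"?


Prefix: hypo-
Example: hypotension (hypo- + tension)
Meaning = under / below normal


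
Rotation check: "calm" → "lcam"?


Word: "calm", Candidate: "lcam"
Method: check if candidate is substring of word+word
"calmcalm" contains "lcam"? No
Is rotation = No


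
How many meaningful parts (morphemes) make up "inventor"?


Word: "inventor"
Morphemes: invent | -or
Each morpheme carries meaning
= 2 morphemes


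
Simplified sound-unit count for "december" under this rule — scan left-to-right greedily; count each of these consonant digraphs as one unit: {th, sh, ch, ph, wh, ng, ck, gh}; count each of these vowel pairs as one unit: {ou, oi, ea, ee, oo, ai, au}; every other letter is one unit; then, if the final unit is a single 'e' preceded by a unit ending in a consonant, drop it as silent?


Word: "december" (8 letters)
Left-to-right scan:
  1. 'd' (letter)
  2. 'e' (letter)
  3. 'c' (letter)
  4. 'e' (letter)
  5. 'm' (letter)
  6. 'b' (letter)
  7. 'e' (letter)
  8. 'r' (letter)
Units from scan: 8
Sound units = 8 units


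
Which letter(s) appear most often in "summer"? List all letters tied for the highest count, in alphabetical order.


Word: "summer"
Letter counts:
  'e': 1
  'm': 2
  'r': 1
  's': 1
  'u': 1
Maximum count = 2
Most frequent = 'm' (2 times each)


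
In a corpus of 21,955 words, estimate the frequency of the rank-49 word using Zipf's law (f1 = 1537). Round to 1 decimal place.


Zipf's law: f(r) = f(1) / r
f(1) = 1537
f(49) = 1537 / 49
= 31.4 occurrences


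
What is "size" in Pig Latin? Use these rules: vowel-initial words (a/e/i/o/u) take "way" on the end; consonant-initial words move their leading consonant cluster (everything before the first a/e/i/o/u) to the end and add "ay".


Word: "size"
Starts with consonant(s) → move to end, add 'ay'
Consonant cluster: "s"
Pig Latin = "izesay"


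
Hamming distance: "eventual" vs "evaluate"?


Comparing character by character (same length = 8):
  Pos 0: 'e' vs 'e' =
  Pos 1: 'v' vs 'v' =
  Pos 2: 'e' vs 'a' !=
  Pos 3: 'n' vs 'l' !=
  Pos 4: 't' vs 'u' !=
  Pos 5: 'u' vs 'a' !=
  Pos 6: 'a' vs 't' !=
  Pos 7: 'l' vs 'e' !=
Hamming distance = 6


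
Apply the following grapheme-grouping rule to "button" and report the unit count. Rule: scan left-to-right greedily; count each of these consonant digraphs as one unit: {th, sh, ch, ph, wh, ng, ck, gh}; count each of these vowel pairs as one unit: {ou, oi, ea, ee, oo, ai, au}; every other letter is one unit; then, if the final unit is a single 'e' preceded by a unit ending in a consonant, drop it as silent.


Word: "button" (6 letters)
Left-to-right scan:
  (1) 'b' (letter)
  (2) 'u' (letter)
  (3) 't' (letter)
  (4) 't' (letter)
  (5) 'o' (letter)
  (6) 'n' (letter)
Units from scan: 6
Sound units = 6 units


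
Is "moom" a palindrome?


Word: "moom"
Reversed: "moom"
Forward == Backward? moom == moom
Palindrome = Yes


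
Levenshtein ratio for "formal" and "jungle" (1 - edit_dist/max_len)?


Word 1: "formal" (length 6)
Word 2: "jungle" (length 6)
One optimal edit sequence:
  1. substitute 'f' -> 'j'  (+1)
  2. substitute 'o' -> 'u'  (+1)
  3. substitute 'r' -> 'n'  (+1)
  4. substitute 'm' -> 'g'  (+1)
  5. substitute 'a' -> 'l'  (+1)
  6. substitute 'l' -> 'e'  (+1)
Edit distance = 6
Max length = max(6, 6) = 6
Similarity = 1 - 6/6
= 0.0000


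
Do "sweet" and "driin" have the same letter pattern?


Pattern of "sweet": [0, 1, 2, 2, 3]
Pattern of "driin": [0, 1, 2, 2, 3]
Patterns match
Same pattern = Yes


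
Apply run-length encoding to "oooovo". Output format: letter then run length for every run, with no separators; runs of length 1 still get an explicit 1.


String: "oooovo"
Scanning for consecutive runs:
  'o' x 4
  'v' x 1
  'o' x 1
RLE = "o4v1o1"


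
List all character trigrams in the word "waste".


Word: "waste" (length 5)
Number of trigrams = 5 - 3 + 1 = 3
  Position 0: "was"
  Position 1: "ast"
  Position 2: "ste"
Trigrams = "was", "ast", "ste"


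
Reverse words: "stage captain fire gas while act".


Original: "stage captain fire gas while act"
Words (1..n): stage | captain | fire | gas | while | act
Reversed (n..1): act | while | gas | fire | captain | stage
Result = "act while gas fire captain stage"


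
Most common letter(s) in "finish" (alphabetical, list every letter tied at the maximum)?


Word: "finish"
Letter counts:
  'f': 1
  'h': 1
  'i': 2
  'n': 1
  's': 1
Maximum count = 2
Most frequent = 'i' (2 times each)


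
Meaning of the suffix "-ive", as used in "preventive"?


Suffix: -ive
Example: preventive = prevent + -ive
Meaning = tending to


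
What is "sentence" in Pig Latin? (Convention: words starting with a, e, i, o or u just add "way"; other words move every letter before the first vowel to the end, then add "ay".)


Word: "sentence"
Starts with consonant(s) → move to end, add 'ay'
Consonant cluster: "s"
Pig Latin = "entencesay"


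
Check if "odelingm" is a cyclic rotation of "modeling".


Word: "modeling", Candidate: "odelingm"
Method: check if candidate is substring of word+word
"modelingmodeling" contains "odelingm"? Yes
Is rotation = Yes


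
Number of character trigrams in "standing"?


Word: "standing" (length 8)
Number of 3-grams = length - 3 + 1 = 8 - 3 + 1
= 6


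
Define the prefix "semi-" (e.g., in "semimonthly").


Prefix: semi-
As in: semimonthly -> semi- + monthly
Meaning = half


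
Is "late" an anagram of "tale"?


Word 1: "tale" → sorted: aelt
Word 2: "late" → sorted: aelt
Same letters? aelt == aelt
Anagram = Yes


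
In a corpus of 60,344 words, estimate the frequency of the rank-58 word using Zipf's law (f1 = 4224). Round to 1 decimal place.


Zipf's law: f(r) = f(1) / r
f(1) = 4224
f(58) = 4224 / 58
= 72.8 occurrences


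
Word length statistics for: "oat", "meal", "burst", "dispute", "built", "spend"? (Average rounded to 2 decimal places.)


Lengths: "oat"=3, "meal"=4, "burst"=5, "dispute"=7, "built"=5, "spend"=5
Sum = 29, Count = 6
Average = 29/6 = 4.83
= avg=4.83, min=3, max=7


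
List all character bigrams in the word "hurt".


Word: "hurt" (length 4)
Number of bigrams = 4 - 2 + 1 = 3
  Position 0: "hu"
  Position 1: "ur"
  Position 2: "rt"
Bigrams = "hu", "ur", "rt"


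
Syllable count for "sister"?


Word: "sister"
Syllable breakdown: sis / ter
Counting: 2 parts
= 2 syllables


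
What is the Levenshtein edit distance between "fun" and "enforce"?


Word 1: "fun" (length 3)
Word 2: "enforce" (length 7)
One optimal edit sequence (insert/delete/substitute each cost 1):
  1. insert 'e'  (+1)
  2. insert 'n'  (+1)
  3. keep 'f'
  4. insert 'o'  (+1)
  5. insert 'r'  (+1)
  6. substitute 'u' -> 'c'  (+1)
  7. substitute 'n' -> 'e'  (+1)
Total edit operations: 6
Edit distance = 6


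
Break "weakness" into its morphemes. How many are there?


Word: "weakness"
Morphemes: weak / -ness
Each morpheme carries meaning
= 2 morphemes


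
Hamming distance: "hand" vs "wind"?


Comparing character by character (same length = 4):
  Pos 0: 'h' vs 'w' !=
  Pos 1: 'a' vs 'i' !=
  Pos 2: 'n' vs 'n' =
  Pos 3: 'd' vs 'd' =
Hamming distance = 2


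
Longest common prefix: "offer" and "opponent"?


Word 1: "offer"
Word 2: "opponent"
Comparing from start:
  Pos 0: 'o' == 'o'
  Pos 1: 'f' != 'p' (stop)
LCP = "o" (length 1)


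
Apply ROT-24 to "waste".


Word: "waste"
Shift: 24
Each letter → (letter + shift) mod 26:
  'w' (22) + 24 = 20 → 'u'
  'a' (0) + 24 = 24 → 'y'
  's' (18) + 24 = 16 → 'q'
  't' (19) + 24 = 17 → 'r'
  'e' (4) + 24 = 2 → 'c'
Result = "uyqrc"


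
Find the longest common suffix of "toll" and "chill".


Word 1: "toll"
Word 2: "chill"
Comparing from end:
  Pos -1: 'l' == 'l'
  Pos -2: 'l' == 'l'
  Pos -3: 'o' != 'i' (stop)
LCS = "ll" (length 2)


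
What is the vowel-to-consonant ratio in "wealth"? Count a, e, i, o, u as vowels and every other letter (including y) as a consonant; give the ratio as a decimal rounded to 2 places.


Word: "wealth"
Vowels (a,e,i,o,u): 2
Consonants: 4
Ratio = 2/4
= 0.50


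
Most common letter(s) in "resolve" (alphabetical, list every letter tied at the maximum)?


Word: "resolve"
Letter counts:
  'e': 2
  'l': 1
  'o': 1
  'r': 1
  's': 1
  'v': 1
Maximum count = 2
Most frequent = 'e' (2 times each)


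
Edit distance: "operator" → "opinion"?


Word 1: "operator" (length 8)
Word 2: "opinion" (length 7)
One optimal edit sequence (insert/delete/substitute each cost 1):
  1. keep 'o'
  2. keep 'p'
  3. delete 'e'  (+1)
  4. substitute 'r' -> 'i'  (+1)
  5. substitute 'a' -> 'n'  (+1)
  6. substitute 't' -> 'i'  (+1)
  7. keep 'o'
  8. substitute 'r' -> 'n'  (+1)
Total edit operations: 5
Edit distance = 5


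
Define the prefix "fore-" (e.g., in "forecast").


Prefix: fore-
Example: forecast = fore- + cast
Meaning = before


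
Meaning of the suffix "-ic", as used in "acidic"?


Suffix: -ic
Example: acidic = acid + -ic
Meaning = relating to


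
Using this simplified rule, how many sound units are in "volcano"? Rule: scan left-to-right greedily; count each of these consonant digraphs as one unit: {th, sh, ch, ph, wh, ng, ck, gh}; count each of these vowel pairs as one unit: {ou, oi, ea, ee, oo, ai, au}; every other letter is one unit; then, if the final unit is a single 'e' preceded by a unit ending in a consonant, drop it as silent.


Word: "volcano" (7 letters)
Left-to-right scan:
  (1) 'v' (letter)
  (2) 'o' (letter)
  (3) 'l' (letter)
  (4) 'c' (letter)
  (5) 'a' (letter)
  (6) 'n' (letter)
  (7) 'o' (letter)
Units from scan: 7
Sound units = 7 units


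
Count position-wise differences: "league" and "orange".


Comparing character by character (same length = 6):
  Pos 0: 'l' vs 'o' !=
  Pos 1: 'e' vs 'r' !=
  Pos 2: 'a' vs 'a' =
  Pos 3: 'g' vs 'n' !=
  Pos 4: 'u' vs 'g' !=
  Pos 5: 'e' vs 'e' =
Hamming distance = 4


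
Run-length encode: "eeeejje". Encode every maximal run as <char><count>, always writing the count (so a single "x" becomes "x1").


String: "eeeejje"
Scanning for consecutive runs:
  'e' x 4
  'j' x 2
  'e' x 1
RLE = "e4j2e1"


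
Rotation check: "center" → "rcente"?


Word: "center", Candidate: "rcente"
Method: check if candidate is substring of word+word
"centercenter" contains "rcente"? Yes
Is rotation = Yes


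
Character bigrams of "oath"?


Word: "oath" (length 4)
Number of bigrams = 4 - 2 + 1 = 3
  Position 0: "oa"
  Position 1: "at"
  Position 2: "th"
Bigrams = "oa", "at", "th"


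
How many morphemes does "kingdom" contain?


Word: "kingdom"
Morphemes: king + -dom
Each morpheme carries meaning
= 2 morphemes


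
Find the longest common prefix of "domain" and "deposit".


Word 1: "domain"
Word 2: "deposit"
Comparing from start:
  Pos 0: 'd' == 'd'
  Pos 1: 'o' != 'e' (stop)
LCP = "d" (length 1)
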